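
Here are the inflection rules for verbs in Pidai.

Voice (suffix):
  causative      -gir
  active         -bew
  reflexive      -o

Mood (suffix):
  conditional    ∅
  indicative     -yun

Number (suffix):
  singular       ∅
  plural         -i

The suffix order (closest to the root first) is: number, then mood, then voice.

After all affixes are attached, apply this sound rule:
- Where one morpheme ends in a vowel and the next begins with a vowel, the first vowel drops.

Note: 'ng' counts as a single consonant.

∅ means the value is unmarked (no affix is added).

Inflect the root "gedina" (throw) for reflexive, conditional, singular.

number = singular: zero marking, form stays gedina.
mood = conditional: zero marking, form stays gedina.
Attach voice reflexive -o → gedinao.
Apply vowel deletion: gedinao → gedino.

gedino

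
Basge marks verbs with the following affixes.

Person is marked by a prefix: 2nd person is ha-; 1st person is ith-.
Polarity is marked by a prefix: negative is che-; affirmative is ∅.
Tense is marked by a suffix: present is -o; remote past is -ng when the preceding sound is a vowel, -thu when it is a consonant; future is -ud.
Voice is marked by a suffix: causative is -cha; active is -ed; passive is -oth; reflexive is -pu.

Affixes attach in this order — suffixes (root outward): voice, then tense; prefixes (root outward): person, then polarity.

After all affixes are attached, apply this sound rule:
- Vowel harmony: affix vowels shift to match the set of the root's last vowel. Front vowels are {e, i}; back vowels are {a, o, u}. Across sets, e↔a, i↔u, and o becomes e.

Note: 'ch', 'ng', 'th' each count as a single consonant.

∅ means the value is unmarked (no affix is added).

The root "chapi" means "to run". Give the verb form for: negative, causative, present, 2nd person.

chehechapichee

Attach person 2nd person ha- → hachapi.
Attach voice causative -cha → hachapicha.
Attach tense present -o → hachapichao.
Attach polarity negative che- → chehachapichao.
Apply vowel harmony: chehachapichao → chehechapichee.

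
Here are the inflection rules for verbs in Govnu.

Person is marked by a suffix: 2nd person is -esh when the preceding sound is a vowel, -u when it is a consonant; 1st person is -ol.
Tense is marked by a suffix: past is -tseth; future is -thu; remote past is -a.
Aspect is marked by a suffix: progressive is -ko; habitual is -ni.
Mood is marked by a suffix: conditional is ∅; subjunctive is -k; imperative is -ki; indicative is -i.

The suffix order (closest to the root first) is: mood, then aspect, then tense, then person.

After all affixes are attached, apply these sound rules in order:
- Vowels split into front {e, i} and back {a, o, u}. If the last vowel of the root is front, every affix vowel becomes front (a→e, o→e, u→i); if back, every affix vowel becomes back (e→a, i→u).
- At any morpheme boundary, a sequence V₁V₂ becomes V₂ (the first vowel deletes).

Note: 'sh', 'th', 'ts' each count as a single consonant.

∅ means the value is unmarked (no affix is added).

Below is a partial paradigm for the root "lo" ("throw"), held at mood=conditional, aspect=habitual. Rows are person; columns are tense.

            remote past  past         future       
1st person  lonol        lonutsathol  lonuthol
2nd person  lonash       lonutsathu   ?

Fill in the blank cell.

mood = conditional: zero marking, form stays lo.
Attach aspect habitual -ni → loni.
Attach tense future -thu → lonithu.
Attach person 2nd person -esh (after vowel 'u') → lonithuesh.
Apply vowel harmony: lonithuesh → lonuthuash.
Apply vowel deletion: lonuthuash → lonuthash.

lonuthash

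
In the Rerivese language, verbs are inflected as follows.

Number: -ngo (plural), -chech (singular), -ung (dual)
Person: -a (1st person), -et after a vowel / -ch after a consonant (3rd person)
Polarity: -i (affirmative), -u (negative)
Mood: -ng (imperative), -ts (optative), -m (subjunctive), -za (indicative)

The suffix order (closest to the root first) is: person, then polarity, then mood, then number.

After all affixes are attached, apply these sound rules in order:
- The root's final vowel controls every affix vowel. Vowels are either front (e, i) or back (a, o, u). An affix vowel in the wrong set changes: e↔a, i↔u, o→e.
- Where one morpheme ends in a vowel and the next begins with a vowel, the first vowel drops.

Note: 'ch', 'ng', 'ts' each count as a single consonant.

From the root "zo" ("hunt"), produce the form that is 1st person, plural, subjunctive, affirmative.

zumngo

Attach person 1st person -a → zoa.
Attach polarity affirmative -i → zoai.
Attach mood subjunctive -m → zoaim.
Attach number plural -ngo → zoaimngo.
Apply vowel harmony: zoaimngo → zoaumngo.
Apply vowel deletion: zoaumngo → zumngo.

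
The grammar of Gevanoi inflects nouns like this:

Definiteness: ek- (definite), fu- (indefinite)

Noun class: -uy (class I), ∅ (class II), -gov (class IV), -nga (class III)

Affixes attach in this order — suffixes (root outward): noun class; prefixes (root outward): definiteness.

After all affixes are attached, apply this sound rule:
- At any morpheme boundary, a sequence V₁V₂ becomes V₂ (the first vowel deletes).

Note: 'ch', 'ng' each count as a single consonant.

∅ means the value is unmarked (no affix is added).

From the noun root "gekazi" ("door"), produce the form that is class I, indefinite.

Attach definiteness indefinite fu- → fugekazi.
Attach noun class class I -uy → fugekaziuy.
Apply vowel deletion: fugekaziuy → fugekazuy.

fugekazuy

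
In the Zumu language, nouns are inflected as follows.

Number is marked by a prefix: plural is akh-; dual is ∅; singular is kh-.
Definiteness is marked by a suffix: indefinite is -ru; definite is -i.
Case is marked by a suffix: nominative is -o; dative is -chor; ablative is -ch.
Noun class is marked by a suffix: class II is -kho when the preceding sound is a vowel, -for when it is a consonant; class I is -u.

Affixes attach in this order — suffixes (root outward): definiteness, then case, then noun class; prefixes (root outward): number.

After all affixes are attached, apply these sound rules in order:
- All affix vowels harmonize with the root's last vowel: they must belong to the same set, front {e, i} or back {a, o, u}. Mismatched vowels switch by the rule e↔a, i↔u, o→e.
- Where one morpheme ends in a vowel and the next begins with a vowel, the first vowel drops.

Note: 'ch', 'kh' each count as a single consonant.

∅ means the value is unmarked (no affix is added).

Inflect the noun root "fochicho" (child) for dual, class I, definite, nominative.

Attach definiteness definite -i → fochichoi.
Attach case nominative -o → fochichoio.
number = dual: zero marking, form stays fochichoio.
Attach noun class class I -u → fochichoiou.
Apply vowel harmony: fochichoiou → fochichouou.
Apply vowel deletion: fochichouou → fochichu.

fochichu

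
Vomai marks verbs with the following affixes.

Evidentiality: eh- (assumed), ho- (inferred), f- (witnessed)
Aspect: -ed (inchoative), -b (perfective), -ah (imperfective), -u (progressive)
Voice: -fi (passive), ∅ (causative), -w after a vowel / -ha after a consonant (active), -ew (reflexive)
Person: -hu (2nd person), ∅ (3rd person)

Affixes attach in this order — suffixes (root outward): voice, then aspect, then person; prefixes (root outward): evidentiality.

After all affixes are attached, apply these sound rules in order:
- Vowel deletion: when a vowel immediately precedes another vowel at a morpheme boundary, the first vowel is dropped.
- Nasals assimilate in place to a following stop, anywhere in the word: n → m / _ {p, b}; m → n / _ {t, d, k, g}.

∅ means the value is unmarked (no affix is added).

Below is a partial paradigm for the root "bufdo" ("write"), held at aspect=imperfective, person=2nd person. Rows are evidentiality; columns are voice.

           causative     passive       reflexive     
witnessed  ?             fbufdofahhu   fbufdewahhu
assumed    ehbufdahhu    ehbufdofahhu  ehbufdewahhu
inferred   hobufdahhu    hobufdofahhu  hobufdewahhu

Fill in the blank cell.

fbufdahhu

voice = causative: zero marking, form stays bufdo.
Attach evidentiality witnessed f- → fbufdo.
Attach aspect imperfective -ah → fbufdoah.
Attach person 2nd person -hu → fbufdoahhu.
Apply vowel deletion: fbufdoahhu → fbufdahhu.
Nasal assimilation: no change.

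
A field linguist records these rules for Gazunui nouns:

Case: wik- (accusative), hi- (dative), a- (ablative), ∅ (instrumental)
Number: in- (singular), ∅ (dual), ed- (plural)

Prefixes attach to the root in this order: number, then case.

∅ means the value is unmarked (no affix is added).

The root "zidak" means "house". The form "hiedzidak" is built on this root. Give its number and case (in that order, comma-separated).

Segment: hi-ed-zidak.
number: ed- → plural.
case: hi- → dative.

plural, dative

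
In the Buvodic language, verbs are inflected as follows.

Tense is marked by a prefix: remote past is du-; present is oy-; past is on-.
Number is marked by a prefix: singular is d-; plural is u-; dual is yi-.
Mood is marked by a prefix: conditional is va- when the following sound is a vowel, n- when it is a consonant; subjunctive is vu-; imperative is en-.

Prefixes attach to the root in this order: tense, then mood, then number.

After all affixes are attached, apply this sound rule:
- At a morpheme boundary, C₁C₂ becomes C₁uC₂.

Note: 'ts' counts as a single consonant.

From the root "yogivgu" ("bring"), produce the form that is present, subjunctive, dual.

Attach tense present oy- → oyyogivgu.
Attach mood subjunctive vu- → vuoyyogivgu.
Attach number dual yi- → yivuoyyogivgu.
Apply epenthesis: yivuoyyogivgu → yivuoyuyogivgu.

yivuoyuyogivgu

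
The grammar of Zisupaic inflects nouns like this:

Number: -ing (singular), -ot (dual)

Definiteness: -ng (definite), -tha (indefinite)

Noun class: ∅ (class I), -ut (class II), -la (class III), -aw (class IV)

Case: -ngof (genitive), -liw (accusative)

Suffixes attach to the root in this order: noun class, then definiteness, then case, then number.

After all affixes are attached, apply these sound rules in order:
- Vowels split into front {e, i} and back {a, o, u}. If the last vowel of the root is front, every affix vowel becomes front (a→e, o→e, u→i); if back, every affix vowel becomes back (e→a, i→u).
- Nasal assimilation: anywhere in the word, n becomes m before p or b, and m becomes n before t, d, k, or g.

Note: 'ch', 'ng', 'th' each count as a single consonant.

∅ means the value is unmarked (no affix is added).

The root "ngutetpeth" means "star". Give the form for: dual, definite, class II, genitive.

ngutetpethitngngefet

Attach noun class class II -ut → ngutetpethut.
Attach definiteness definite -ng → ngutetpethutng.
Attach case genitive -ngof → ngutetpethutngngof.
Attach number dual -ot → ngutetpethutngngofot.
Apply vowel harmony: ngutetpethutngngofot → ngutetpethitngngefet.
Nasal assimilation: no change.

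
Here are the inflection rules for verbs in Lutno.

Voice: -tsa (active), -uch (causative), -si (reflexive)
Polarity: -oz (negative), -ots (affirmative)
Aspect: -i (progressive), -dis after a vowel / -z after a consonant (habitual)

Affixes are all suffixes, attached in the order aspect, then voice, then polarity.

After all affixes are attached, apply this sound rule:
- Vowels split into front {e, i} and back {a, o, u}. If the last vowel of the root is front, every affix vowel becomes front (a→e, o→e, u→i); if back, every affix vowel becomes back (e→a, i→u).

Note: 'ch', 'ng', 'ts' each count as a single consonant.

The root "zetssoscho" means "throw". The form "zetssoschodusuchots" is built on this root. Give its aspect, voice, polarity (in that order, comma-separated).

habitual, causative, affirmative

Segment: zetssoscho-dis-uch-ots.
aspect: -dis/z → habitual.
voice: -uch → causative.
polarity: -ots → affirmative.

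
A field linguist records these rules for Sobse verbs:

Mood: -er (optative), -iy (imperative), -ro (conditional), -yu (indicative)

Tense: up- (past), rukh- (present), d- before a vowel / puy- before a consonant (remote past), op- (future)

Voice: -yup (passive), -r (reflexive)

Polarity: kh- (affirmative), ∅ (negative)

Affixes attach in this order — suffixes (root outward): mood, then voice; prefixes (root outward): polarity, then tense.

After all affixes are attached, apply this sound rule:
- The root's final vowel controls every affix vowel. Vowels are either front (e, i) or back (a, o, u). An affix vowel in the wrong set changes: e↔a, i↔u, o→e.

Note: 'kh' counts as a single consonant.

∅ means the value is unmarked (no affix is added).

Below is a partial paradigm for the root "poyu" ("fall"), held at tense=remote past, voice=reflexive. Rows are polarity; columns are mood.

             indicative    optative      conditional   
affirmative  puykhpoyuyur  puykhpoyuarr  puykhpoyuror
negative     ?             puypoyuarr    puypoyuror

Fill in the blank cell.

polarity = negative: zero marking, form stays poyu.
Attach tense remote past puy- (before consonant 'p') → puypoyu.
Attach mood indicative -yu → puypoyuyu.
Attach voice reflexive -r → puypoyuyur.
Vowel harmony: no change.

puypoyuyur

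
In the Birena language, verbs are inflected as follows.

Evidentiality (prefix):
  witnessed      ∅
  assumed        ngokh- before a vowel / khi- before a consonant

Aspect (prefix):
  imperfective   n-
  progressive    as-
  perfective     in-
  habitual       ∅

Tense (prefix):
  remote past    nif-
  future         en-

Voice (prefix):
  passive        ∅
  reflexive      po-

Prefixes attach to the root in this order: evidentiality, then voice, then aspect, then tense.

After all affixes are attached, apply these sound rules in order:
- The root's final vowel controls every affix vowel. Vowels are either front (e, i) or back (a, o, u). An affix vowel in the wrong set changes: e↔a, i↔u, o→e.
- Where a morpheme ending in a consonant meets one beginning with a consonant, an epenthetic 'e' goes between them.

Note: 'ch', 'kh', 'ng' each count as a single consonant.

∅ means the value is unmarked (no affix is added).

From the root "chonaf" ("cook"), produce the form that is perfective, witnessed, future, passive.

evidentiality = witnessed: zero marking, form stays chonaf.
voice = passive: zero marking, form stays chonaf.
Attach aspect perfective in- → inchonaf.
Attach tense future en- → eninchonaf.
Apply vowel harmony: eninchonaf → anunchonaf.
Apply epenthesis: anunchonaf → anunechonaf.

anunechonaf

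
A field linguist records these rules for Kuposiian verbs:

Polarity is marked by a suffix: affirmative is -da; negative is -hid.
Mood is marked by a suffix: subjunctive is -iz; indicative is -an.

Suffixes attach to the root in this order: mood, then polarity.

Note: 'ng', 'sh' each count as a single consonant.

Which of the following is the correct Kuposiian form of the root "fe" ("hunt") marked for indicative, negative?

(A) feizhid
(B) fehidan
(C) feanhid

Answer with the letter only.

C

Attach mood indicative -an → fean.
Attach polarity negative -hid → feanhid.
So the correct form is feanhid, option (C).
(B) fehidan is wrong: it has the affixes in the wrong order.
(A) feizhid is wrong: it uses subjunctive instead of indicative for mood.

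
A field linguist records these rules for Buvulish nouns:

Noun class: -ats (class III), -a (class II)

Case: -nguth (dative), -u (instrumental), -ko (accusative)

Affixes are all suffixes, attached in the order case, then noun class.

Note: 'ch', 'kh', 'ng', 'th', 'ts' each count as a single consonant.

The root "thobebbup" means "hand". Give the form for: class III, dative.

Attach case dative -nguth → thobebbupnguth.
Attach noun class class III -ats → thobebbupnguthats.

thobebbupnguthats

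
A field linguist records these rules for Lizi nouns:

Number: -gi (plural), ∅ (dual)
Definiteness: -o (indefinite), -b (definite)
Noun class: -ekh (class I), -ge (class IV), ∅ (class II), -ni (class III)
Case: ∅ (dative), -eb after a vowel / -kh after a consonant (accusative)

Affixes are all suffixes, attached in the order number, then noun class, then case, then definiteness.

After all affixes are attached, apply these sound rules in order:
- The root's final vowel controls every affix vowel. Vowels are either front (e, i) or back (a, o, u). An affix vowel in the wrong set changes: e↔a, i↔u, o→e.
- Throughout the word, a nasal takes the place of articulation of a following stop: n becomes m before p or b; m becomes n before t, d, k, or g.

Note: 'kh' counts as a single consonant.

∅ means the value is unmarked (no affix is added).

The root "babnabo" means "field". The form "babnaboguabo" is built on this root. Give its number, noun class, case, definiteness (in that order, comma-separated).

plural, class II, accusative, indefinite

Segment: babnabo-gi-eb-o.
number: -gi → plural.
noun class: ∅ → class II.
case: -eb/kh → accusative.
definiteness: -o → indefinite.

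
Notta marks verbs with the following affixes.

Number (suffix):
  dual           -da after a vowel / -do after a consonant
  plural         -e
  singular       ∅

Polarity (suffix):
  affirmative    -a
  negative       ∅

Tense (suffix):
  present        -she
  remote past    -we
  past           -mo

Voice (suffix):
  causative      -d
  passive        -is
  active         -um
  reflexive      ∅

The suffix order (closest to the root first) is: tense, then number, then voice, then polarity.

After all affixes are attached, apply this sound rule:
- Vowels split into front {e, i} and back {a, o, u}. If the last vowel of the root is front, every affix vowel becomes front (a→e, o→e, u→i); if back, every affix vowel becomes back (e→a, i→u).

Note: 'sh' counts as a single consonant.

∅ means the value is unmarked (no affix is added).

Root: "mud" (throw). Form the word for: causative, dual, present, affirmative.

mudshadada

Attach tense present -she → mudshe.
Attach number dual -da (after vowel 'e') → mudsheda.
Attach voice causative -d → mudshedad.
Attach polarity affirmative -a → mudshedada.
Apply vowel harmony: mudshedada → mudshadada.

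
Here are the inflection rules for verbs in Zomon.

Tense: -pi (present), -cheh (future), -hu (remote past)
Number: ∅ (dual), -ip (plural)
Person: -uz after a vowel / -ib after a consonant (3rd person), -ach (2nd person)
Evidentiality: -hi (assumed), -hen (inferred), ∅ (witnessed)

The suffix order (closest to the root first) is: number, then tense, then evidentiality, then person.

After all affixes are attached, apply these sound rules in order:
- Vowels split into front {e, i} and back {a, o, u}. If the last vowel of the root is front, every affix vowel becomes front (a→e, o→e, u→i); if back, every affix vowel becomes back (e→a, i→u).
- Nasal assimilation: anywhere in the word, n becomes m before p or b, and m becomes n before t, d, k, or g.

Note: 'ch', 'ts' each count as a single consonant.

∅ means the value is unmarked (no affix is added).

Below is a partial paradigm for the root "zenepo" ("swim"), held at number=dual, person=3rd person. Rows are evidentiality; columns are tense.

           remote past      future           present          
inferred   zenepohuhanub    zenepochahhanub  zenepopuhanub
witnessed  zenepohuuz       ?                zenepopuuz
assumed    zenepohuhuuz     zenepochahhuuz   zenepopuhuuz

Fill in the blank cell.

number = dual: zero marking, form stays zenepo.
Attach tense future -cheh → zenepocheh.
evidentiality = witnessed: zero marking, form stays zenepocheh.
Attach person 3rd person -ib (after consonant 'h') → zenepochehib.
Apply vowel harmony: zenepochehib → zenepochahub.
Nasal assimilation: no change.

zenepochahub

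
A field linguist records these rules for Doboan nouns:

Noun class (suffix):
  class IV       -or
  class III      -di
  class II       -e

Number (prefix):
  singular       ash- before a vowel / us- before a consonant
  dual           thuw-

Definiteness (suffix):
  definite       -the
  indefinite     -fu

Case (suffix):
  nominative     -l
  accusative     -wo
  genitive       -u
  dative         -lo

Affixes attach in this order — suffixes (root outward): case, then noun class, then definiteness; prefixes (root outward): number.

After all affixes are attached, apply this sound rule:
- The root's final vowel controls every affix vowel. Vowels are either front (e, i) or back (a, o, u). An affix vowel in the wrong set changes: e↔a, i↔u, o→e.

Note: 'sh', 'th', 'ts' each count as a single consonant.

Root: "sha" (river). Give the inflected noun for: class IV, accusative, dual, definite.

Attach case accusative -wo → shawo.
Attach noun class class IV -or → shawoor.
Attach number dual thuw- → thuwshawoor.
Attach definiteness definite -the → thuwshawoorthe.
Apply vowel harmony: thuwshawoorthe → thuwshawoortha.

thuwshawoortha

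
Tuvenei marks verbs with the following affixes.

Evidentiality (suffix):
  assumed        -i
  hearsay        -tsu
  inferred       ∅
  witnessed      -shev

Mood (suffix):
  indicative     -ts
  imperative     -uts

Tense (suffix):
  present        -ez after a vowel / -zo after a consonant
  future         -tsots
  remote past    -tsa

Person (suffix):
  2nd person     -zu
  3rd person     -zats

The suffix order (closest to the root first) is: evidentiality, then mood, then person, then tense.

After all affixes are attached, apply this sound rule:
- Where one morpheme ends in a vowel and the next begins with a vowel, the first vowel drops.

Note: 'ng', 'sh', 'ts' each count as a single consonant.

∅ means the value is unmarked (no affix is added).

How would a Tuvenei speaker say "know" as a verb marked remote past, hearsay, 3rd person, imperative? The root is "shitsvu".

shitsvutsutszatstsa

Attach evidentiality hearsay -tsu → shitsvutsu.
Attach mood imperative -uts → shitsvutsuuts.
Attach person 3rd person -zats → shitsvutsuutszats.
Attach tense remote past -tsa → shitsvutsuutszatstsa.
Apply vowel deletion: shitsvutsuutszatstsa → shitsvutsutszatstsa.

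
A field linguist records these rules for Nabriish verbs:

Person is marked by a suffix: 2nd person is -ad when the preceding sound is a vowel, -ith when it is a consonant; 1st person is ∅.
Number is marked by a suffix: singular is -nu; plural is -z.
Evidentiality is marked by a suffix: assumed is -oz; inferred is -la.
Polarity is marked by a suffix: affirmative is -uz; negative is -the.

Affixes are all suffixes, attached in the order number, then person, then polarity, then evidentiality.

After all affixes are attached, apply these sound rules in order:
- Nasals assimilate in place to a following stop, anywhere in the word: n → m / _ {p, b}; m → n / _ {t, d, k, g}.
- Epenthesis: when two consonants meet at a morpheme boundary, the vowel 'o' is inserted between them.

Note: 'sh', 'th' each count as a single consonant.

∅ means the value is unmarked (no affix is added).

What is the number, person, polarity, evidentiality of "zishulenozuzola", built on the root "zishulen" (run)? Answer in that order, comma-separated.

Segment: zishulen-z-uz-la.
number: -z → plural.
person: ∅ → 1st person.
polarity: -uz → affirmative.
evidentiality: -la → inferred.

plural, 1st person, affirmative, inferred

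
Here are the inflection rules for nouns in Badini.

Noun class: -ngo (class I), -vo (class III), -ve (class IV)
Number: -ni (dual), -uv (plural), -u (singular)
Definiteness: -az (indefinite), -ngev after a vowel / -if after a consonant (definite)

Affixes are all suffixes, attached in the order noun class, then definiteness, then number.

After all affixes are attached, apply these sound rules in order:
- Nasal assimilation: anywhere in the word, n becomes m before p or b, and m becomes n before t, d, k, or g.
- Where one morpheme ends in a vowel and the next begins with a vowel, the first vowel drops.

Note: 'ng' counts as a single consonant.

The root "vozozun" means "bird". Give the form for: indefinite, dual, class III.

Attach noun class class III -vo → vozozunvo.
Attach definiteness indefinite -az → vozozunvoaz.
Attach number dual -ni → vozozunvoazni.
Nasal assimilation: no change.
Apply vowel deletion: vozozunvoazni → vozozunvazni.

vozozunvazni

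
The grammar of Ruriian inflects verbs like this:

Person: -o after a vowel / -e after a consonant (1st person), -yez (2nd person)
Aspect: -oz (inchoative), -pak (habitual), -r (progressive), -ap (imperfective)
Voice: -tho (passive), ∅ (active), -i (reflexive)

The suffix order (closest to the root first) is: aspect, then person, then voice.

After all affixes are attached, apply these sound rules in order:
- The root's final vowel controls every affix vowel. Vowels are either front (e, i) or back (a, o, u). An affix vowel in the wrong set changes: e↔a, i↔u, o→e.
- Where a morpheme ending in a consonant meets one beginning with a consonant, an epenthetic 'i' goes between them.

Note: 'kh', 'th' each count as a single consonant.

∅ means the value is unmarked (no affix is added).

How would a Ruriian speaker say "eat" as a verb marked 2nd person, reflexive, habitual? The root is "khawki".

Attach aspect habitual -pak → khawkipak.
Attach person 2nd person -yez → khawkipakyez.
Attach voice reflexive -i → khawkipakyezi.
Apply vowel harmony: khawkipakyezi → khawkipekyezi.
Apply epenthesis: khawkipekyezi → khawkipekiyezi.

khawkipekiyezi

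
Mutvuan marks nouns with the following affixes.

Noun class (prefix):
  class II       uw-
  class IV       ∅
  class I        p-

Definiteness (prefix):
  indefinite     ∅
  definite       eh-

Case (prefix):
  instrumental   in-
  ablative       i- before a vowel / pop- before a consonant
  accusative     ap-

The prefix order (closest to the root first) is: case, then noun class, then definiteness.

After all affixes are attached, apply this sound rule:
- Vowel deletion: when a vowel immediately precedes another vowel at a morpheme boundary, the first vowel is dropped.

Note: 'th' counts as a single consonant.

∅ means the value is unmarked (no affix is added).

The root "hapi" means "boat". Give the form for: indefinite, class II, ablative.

uwpophapi

Attach case ablative pop- (before consonant 'h') → pophapi.
Attach noun class class II uw- → uwpophapi.
definiteness = indefinite: zero marking, form stays uwpophapi.
Vowel deletion: no change.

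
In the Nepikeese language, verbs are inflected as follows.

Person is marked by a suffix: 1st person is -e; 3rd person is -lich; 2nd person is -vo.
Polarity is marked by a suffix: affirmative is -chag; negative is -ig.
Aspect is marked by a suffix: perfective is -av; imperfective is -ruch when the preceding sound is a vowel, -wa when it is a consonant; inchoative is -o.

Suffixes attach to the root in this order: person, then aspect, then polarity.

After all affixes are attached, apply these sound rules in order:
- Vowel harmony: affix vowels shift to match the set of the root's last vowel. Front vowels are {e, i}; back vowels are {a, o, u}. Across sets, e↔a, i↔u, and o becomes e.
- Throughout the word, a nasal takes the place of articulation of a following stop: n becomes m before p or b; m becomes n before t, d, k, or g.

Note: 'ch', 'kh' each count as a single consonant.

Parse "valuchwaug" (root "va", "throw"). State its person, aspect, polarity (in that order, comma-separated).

3rd person, imperfective, negative

Segment: va-lich-wa-ig.
person: -lich → 3rd person.
aspect: -ruch/wa → imperfective.
polarity: -ig → negative.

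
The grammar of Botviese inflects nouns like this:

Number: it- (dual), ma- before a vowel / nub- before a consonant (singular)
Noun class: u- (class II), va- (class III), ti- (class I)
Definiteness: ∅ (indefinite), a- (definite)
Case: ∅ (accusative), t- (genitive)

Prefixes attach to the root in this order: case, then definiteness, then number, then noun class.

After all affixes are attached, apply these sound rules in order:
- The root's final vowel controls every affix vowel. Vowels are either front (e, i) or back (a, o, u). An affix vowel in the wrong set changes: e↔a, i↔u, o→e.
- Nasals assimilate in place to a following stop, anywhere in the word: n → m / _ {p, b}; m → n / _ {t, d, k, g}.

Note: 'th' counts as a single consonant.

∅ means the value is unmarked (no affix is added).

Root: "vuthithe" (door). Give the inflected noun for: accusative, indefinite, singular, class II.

case = accusative: zero marking, form stays vuthithe.
definiteness = indefinite: zero marking, form stays vuthithe.
Attach number singular nub- (before consonant 'v') → nubvuthithe.
Attach noun class class II u- → unubvuthithe.
Apply vowel harmony: unubvuthithe → inibvuthithe.
Nasal assimilation: no change.

inibvuthithe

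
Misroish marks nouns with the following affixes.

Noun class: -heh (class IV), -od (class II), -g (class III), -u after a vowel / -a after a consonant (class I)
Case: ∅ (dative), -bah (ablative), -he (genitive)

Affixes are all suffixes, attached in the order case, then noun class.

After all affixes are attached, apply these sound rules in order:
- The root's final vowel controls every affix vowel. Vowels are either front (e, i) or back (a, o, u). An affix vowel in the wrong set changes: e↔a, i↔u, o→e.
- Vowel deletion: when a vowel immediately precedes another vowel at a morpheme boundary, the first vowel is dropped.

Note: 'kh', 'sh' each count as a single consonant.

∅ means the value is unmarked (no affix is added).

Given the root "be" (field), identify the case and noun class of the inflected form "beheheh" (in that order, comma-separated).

Segment: be-he-heh.
case: -he → genitive.
noun class: -heh → class IV.

genitive, class IV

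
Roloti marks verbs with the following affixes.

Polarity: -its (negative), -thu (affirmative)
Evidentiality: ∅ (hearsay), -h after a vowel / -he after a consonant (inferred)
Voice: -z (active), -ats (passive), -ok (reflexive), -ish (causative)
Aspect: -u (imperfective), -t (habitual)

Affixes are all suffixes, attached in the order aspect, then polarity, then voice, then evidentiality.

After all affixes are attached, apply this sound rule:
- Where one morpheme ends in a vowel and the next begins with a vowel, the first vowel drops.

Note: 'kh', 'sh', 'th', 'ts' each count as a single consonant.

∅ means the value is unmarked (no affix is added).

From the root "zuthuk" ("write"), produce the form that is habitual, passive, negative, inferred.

Attach aspect habitual -t → zuthukt.
Attach polarity negative -its → zuthuktits.
Attach voice passive -ats → zuthuktitsats.
Attach evidentiality inferred -he (after consonant 'ts') → zuthuktitsatshe.
Vowel deletion: no change.

zuthuktitsatshe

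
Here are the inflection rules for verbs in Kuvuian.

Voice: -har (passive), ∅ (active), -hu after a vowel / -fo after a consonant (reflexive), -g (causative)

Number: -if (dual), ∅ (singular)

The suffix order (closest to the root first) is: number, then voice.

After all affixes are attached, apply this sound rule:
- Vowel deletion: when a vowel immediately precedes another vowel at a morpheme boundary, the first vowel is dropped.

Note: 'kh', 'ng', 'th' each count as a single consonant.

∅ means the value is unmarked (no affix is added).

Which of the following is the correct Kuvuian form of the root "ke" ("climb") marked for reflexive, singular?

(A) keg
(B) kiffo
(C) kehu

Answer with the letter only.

number = singular: zero marking, form stays ke.
Attach voice reflexive -hu (after vowel 'e') → kehu.
Vowel deletion: no change.
So the correct form is kehu, option (C).
(A) keg is wrong: it uses causative instead of reflexive for voice.
(B) kiffo is wrong: it uses dual instead of singular for number.

C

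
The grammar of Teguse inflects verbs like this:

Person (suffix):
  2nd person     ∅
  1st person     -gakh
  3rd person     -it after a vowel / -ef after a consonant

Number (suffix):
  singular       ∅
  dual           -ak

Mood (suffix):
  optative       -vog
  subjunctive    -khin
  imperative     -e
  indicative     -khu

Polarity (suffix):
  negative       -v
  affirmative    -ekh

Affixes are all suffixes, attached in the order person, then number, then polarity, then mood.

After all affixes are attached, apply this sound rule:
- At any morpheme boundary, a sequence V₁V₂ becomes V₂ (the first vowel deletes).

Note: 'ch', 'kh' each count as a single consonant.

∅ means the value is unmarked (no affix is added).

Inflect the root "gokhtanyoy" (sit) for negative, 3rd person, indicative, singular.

Attach person 3rd person -ef (after consonant 'y') → gokhtanyoyef.
number = singular: zero marking, form stays gokhtanyoyef.
Attach polarity negative -v → gokhtanyoyefv.
Attach mood indicative -khu → gokhtanyoyefvkhu.
Vowel deletion: no change.

gokhtanyoyefvkhu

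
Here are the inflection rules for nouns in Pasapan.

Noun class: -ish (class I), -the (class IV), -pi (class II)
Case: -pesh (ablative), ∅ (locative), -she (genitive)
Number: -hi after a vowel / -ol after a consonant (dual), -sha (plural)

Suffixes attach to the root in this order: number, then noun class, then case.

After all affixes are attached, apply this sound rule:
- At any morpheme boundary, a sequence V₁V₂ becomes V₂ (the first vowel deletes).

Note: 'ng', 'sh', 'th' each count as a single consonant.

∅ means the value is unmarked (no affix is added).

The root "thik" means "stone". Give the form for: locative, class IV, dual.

Attach number dual -ol (after consonant 'k') → thikol.
Attach noun class class IV -the → thikolthe.
case = locative: zero marking, form stays thikolthe.
Vowel deletion: no change.

thikolthe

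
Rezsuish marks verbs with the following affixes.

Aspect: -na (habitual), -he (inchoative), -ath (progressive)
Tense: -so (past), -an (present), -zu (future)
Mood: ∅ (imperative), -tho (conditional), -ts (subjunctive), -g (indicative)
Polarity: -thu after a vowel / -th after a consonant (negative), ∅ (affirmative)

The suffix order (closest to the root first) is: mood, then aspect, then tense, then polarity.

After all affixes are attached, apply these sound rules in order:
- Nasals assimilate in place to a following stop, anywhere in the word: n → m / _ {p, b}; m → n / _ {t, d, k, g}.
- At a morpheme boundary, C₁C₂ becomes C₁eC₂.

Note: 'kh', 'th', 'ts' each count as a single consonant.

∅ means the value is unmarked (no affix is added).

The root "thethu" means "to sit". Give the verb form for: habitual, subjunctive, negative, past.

thethutsenasothu

Attach mood subjunctive -ts → thethuts.
Attach aspect habitual -na → thethutsna.
Attach tense past -so → thethutsnaso.
Attach polarity negative -thu (after vowel 'o') → thethutsnasothu.
Nasal assimilation: no change.
Apply epenthesis: thethutsnasothu → thethutsenasothu.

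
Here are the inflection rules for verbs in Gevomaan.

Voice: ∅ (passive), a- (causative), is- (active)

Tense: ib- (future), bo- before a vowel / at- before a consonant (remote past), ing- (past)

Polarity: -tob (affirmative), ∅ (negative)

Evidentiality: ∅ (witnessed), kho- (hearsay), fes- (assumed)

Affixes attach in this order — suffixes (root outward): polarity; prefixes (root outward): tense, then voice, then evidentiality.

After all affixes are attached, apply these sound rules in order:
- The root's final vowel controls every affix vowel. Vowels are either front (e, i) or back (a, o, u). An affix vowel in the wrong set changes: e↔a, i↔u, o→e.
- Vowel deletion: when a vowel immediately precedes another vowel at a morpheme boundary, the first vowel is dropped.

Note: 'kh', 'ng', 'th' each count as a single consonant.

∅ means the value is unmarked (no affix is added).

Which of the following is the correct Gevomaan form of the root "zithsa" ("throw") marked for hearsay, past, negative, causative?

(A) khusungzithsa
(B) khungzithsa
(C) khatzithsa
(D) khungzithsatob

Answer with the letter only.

Attach tense past ing- → ingzithsa.
Attach voice causative a- → aingzithsa.
polarity = negative: zero marking, form stays aingzithsa.
Attach evidentiality hearsay kho- → khoaingzithsa.
Apply vowel harmony: khoaingzithsa → khoaungzithsa.
Apply vowel deletion: khoaungzithsa → khungzithsa.
So the correct form is khungzithsa, option (B).
(C) khatzithsa is wrong: it uses remote past instead of past for tense.
(D) khungzithsatob is wrong: it uses affirmative instead of negative for polarity.
(A) khusungzithsa is wrong: it uses active instead of causative for voice.

B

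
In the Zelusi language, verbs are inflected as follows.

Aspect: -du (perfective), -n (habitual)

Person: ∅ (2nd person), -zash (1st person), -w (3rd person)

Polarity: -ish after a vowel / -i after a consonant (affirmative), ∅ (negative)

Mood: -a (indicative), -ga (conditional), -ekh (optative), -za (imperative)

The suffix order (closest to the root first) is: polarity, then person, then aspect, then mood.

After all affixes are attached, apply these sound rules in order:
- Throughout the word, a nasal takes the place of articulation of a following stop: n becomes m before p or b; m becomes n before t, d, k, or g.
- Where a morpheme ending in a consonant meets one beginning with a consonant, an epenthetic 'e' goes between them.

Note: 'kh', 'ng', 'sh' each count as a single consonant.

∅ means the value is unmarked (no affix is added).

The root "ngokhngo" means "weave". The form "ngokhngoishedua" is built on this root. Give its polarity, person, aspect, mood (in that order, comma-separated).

Segment: ngokhngo-ish-du-a.
polarity: -ish/i → affirmative.
person: ∅ → 2nd person.
aspect: -du → perfective.
mood: -a → indicative.

affirmative, 2nd person, perfective, indicative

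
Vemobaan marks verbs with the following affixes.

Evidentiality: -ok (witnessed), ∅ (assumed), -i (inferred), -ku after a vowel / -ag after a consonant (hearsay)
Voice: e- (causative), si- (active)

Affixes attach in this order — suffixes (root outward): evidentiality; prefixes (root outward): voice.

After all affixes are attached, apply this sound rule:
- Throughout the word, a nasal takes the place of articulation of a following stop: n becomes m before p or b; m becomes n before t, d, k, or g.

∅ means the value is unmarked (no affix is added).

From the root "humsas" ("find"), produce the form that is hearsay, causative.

ehumsasag

Attach voice causative e- → ehumsas.
Attach evidentiality hearsay -ag (after consonant 's') → ehumsasag.
Nasal assimilation: no change.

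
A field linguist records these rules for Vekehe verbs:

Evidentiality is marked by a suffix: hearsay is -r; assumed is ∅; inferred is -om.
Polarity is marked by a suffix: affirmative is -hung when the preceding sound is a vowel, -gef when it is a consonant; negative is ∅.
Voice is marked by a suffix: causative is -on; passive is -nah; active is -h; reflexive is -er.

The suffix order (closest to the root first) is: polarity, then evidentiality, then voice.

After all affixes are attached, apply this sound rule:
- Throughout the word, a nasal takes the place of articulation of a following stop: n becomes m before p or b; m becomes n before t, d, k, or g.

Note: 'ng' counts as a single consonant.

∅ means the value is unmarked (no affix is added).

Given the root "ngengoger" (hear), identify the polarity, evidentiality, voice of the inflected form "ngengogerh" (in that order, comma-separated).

negative, assumed, active

Segment: ngengoger-h.
polarity: ∅ → negative.
evidentiality: ∅ → assumed.
voice: -h → active.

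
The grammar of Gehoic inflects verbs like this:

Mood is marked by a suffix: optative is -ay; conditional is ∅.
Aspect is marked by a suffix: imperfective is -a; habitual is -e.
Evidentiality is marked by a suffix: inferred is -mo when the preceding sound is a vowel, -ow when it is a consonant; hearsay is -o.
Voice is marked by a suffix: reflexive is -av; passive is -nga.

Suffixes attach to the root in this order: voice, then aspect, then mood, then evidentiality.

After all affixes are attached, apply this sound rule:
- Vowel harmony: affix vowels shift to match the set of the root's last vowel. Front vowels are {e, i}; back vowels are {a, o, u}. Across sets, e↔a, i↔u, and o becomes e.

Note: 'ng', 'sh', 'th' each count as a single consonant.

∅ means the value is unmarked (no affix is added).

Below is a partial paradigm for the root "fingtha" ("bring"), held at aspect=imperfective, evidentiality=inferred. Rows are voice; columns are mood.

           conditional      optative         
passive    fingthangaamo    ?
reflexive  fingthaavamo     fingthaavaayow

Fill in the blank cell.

Attach voice passive -nga → fingthanga.
Attach aspect imperfective -a → fingthangaa.
Attach mood optative -ay → fingthangaaay.
Attach evidentiality inferred -ow (after consonant 'y') → fingthangaaayow.
Vowel harmony: no change.

fingthangaaayow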